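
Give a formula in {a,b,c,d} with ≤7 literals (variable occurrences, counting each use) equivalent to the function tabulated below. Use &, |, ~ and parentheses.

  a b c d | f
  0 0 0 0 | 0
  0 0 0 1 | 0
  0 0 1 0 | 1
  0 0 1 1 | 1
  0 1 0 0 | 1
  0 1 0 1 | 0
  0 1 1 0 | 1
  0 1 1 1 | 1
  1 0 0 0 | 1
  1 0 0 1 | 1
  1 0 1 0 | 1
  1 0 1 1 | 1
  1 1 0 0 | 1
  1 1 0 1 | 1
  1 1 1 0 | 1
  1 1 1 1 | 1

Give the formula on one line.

  ~d = 1010101010101010
  (b & ~d) = 0000101000001010
  (c | a) = 0011001111111111
  ((b & ~d) | (c | a)) = 0011101111111111

((b & ~d) | (c | a))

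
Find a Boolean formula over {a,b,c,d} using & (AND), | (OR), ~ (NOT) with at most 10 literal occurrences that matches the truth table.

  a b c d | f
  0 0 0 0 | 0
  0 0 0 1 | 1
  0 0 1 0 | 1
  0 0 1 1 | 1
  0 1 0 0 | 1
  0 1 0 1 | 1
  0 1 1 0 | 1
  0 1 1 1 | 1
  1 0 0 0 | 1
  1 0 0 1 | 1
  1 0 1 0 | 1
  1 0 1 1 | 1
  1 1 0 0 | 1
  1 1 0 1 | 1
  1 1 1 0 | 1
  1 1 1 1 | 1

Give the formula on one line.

((((b | d) & (~d | ~c)) | d) | (a | c))

  (b | d) = 0101111101011111
  ~d = 1010101010101010
  ~c = 1100110011001100
  (~d | ~c) = 1110111011101110
  ((b | d) & (~d | ~c)) = 0100111001001110
  (((b | d) & (~d | ~c)) | d) = 0101111101011111
  (a | c) = 0011001111111111
  ((((b | d) & (~d | ~c)) | d) | (a | c)) = 0111111111111111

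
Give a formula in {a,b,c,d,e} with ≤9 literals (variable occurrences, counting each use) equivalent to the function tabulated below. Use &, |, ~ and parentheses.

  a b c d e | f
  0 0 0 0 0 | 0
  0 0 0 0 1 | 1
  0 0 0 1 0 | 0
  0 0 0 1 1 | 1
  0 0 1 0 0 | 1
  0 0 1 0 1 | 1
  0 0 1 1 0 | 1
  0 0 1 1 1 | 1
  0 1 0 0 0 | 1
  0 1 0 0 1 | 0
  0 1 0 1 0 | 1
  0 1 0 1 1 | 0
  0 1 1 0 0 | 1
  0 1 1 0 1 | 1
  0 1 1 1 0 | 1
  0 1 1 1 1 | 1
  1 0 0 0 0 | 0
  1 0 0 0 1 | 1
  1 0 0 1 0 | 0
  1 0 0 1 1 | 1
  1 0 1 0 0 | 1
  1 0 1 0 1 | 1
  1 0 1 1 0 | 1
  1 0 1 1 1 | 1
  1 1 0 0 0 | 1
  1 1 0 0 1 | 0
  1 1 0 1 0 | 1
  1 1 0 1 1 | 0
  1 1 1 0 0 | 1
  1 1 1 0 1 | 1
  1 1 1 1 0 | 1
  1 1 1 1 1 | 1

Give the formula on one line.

  ~e = 10101010101010101010101010101010
  (~e & b) = 00000000101010100000000010101010
  ~b = 11111111000000001111111100000000
  (~b | c) = 11111111000011111111111100001111
  (b & d) = 00000000001100110000000000110011
  ((b & d) | e) = 01010101011101110101010101110111
  ((~b | c) & ((b & d) | e)) = 01010101000001110101010100000111
  (c | ((~b | c) & ((b & d) | e))) = 01011111000011110101111100001111
  ((~e & b) | (c | ((~b | c) & ((b & d) | e)))) = 01011111101011110101111110101111

((~e & b) | (c | ((~b | c) & ((b & d) | e))))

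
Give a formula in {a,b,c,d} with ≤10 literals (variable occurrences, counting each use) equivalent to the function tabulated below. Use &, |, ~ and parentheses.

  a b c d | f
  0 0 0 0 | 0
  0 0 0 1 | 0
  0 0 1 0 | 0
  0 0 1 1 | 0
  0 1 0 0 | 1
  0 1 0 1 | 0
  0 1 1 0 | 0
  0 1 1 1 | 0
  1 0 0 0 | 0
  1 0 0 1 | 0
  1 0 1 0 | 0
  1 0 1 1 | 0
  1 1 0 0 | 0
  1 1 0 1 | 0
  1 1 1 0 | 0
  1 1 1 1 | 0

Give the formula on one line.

  (b & c) = 0000001100000011
  ~a = 1111111100000000
  ((b & c) | ~a) = 1111111100000011
  (c | ((b & c) | ~a)) = 1111111100110011
  ~d = 1010101010101010
  ~c = 1100110011001100
  (~c | b) = 1100111111001111
  (~d & (~c | b)) = 1000101010001010
  ((~d & (~c | b)) & b) = 0000101000001010
  (((~d & (~c | b)) & b) & ~c) = 0000100000001000
  ((c | ((b & c) | ~a)) & (((~d & (~c | b)) & b) & ~c)) = 0000100000000000

((c | ((b & c) | ~a)) & (((~d & (~c | b)) & b) & ~c))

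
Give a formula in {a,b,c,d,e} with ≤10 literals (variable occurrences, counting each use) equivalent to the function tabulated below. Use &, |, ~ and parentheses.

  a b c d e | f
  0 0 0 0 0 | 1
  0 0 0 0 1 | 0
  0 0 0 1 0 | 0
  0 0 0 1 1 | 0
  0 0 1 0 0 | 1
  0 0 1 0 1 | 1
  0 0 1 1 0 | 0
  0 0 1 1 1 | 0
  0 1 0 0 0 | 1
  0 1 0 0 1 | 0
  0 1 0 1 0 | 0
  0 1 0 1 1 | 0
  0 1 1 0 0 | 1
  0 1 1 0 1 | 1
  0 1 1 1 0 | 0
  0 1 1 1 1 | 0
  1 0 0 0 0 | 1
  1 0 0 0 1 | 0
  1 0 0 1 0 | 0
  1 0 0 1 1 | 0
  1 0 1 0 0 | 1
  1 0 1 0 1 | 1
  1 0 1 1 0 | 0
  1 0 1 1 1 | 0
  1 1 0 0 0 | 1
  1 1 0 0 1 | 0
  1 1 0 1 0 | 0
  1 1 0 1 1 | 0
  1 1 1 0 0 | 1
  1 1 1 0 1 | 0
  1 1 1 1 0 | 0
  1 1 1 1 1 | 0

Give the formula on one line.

(((c & ~d) & (~a | ((~b | d) & e))) | (~e & ~d))

  ~d = 11001100110011001100110011001100
  (c & ~d) = 00001100000011000000110000001100
  ~a = 11111111111111110000000000000000
  ~b = 11111111000000001111111100000000
  (~b | d) = 11111111001100111111111100110011
  ((~b | d) & e) = 01010101000100010101010100010001
  (~a | ((~b | d) & e)) = 11111111111111110101010100010001
  ((c & ~d) & (~a | ((~b | d) & e))) = 00001100000011000000010000000000
  ~e = 10101010101010101010101010101010
  (~e & ~d) = 10001000100010001000100010001000
  (((c & ~d) & (~a | ((~b | d) & e))) | (~e & ~d)) = 10001100100011001000110010001000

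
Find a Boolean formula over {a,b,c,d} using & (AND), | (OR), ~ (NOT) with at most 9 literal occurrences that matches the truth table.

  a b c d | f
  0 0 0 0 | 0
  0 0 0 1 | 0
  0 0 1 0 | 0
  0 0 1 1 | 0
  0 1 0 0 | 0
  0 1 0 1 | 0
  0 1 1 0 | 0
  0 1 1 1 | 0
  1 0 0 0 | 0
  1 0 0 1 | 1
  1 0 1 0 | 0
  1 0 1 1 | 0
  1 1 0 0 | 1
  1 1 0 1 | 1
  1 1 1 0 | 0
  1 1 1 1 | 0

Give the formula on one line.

  ~c = 1100110011001100
  (~c & a) = 0000000011001100
  (a & d) = 0000000001010101
  ~a = 1111111100000000
  (b | ~a) = 1111111100001111
  ((a & d) | (b | ~a)) = 1111111101011111
  ((~c & a) & ((a & d) | (b | ~a))) = 0000000001001100

((~c & a) & ((a & d) | (b | ~a)))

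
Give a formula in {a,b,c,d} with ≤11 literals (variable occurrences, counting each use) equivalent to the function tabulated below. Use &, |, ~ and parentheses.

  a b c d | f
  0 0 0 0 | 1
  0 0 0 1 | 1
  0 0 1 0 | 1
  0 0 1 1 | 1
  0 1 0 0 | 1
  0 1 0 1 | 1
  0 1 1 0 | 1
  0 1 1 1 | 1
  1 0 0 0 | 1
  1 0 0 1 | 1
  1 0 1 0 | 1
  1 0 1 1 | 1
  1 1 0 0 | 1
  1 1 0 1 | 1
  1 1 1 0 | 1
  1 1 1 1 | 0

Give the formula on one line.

  ~a = 1111111100000000
  (~a & d) = 0101010100000000
  ~b = 1111000011110000
  ((~a & d) | ~b) = 1111010111110000
  ~c = 1100110011001100
  (a & ~c) = 0000000011001100
  ~d = 1010101010101010
  ((a & ~c) | ~d) = 1010101011101110
  (~a & c) = 0011001100000000
  (((a & ~c) | ~d) | (~a & c)) = 1011101111101110
  (((~a & d) | ~b) | (((a & ~c) | ~d) | (~a & c))) = 1111111111111110

(((~a & d) | ~b) | (((a & ~c) | ~d) | (~a & c)))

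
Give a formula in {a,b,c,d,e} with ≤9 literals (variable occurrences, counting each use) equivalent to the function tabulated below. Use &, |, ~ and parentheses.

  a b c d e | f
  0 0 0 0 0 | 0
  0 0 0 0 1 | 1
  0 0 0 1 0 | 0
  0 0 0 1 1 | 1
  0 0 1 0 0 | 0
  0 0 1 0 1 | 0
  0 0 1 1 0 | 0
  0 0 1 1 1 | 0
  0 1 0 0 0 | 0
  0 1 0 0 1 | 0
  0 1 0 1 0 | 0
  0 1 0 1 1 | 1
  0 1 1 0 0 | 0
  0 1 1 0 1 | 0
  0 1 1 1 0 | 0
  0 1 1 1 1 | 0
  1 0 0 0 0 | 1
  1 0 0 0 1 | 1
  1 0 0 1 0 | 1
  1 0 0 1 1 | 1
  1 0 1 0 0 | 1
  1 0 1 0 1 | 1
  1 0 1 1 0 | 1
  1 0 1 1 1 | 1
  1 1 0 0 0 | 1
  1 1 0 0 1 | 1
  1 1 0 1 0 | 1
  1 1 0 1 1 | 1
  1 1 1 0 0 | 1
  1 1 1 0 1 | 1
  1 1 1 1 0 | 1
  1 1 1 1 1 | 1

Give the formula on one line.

  (e & d) = 00010001000100010001000100010001
  ~b = 11111111000000001111111100000000
  ((e & d) | ~b) = 11111111000100011111111100010001
  ~c = 11110000111100001111000011110000
  (((e & d) | ~b) & ~c) = 11110000000100001111000000010000
  (c | a) = 00001111000011111111111111111111
  ((c | a) | e) = 01011111010111111111111111111111
  ((((e & d) | ~b) & ~c) & ((c | a) | e)) = 01010000000100001111000000010000
  (a | ((((e & d) | ~b) & ~c) & ((c | a) | e))) = 01010000000100001111111111111111

(a | ((((e & d) | ~b) & ~c) & ((c | a) | e)))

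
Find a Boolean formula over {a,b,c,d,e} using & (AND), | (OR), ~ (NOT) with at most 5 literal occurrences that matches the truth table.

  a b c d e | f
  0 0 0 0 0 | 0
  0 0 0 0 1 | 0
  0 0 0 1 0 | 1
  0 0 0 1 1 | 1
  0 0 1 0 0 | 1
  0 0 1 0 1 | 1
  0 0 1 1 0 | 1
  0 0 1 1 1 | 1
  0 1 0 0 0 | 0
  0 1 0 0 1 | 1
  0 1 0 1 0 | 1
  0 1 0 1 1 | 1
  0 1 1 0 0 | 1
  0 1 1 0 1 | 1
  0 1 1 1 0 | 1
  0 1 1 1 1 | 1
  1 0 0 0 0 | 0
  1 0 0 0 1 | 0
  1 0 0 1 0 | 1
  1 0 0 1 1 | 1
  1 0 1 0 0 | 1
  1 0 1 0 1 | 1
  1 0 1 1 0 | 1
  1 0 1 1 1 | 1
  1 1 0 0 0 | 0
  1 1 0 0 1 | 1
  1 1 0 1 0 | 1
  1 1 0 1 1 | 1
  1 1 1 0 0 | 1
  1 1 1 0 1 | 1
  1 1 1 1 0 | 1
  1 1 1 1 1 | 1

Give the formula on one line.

  (b & e) = 00000000010101010000000001010101
  (d | c) = 00111111001111110011111100111111
  ((b & e) | (d | c)) = 00111111011111110011111101111111

((b & e) | (d | c))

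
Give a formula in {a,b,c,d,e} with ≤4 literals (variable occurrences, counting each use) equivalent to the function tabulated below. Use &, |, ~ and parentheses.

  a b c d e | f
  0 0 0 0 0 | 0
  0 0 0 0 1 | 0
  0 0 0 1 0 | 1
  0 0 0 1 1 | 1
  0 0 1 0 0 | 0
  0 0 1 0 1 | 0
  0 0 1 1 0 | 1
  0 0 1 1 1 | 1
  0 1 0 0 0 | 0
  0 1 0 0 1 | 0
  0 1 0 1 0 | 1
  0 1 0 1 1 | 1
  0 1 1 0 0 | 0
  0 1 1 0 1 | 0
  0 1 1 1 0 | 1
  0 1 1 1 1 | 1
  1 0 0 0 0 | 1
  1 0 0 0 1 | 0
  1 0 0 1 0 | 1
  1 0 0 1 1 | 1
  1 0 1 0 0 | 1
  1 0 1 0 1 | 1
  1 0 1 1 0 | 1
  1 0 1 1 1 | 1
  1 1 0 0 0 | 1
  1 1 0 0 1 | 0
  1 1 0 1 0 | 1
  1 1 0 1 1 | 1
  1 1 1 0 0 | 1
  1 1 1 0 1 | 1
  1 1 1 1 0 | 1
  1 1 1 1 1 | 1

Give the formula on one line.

(d | ((~e | c) & a))

  ~e = 10101010101010101010101010101010
  (~e | c) = 10101111101011111010111110101111
  ((~e | c) & a) = 00000000000000001010111110101111
  (d | ((~e | c) & a)) = 00110011001100111011111110111111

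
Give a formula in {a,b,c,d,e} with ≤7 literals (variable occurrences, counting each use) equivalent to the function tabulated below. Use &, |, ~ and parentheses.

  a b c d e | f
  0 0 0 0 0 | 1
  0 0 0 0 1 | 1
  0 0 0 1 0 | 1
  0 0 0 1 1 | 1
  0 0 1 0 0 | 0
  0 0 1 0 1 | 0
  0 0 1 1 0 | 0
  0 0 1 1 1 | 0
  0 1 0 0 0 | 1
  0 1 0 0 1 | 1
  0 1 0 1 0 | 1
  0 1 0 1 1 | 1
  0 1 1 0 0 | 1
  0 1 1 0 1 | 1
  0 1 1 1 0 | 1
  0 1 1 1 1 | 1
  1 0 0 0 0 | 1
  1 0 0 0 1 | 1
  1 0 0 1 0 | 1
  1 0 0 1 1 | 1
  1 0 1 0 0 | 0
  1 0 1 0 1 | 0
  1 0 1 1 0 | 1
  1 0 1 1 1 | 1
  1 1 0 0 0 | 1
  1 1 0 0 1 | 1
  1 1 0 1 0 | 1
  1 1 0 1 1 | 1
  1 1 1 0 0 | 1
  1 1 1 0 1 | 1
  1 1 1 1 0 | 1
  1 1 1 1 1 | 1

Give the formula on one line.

  ~c = 11110000111100001111000011110000
  (a & d) = 00000000000000000011001100110011
  (b | (a & d)) = 00000000111111110011001111111111
  (~c | (b | (a & d))) = 11110000111111111111001111111111

(~c | (b | (a & d)))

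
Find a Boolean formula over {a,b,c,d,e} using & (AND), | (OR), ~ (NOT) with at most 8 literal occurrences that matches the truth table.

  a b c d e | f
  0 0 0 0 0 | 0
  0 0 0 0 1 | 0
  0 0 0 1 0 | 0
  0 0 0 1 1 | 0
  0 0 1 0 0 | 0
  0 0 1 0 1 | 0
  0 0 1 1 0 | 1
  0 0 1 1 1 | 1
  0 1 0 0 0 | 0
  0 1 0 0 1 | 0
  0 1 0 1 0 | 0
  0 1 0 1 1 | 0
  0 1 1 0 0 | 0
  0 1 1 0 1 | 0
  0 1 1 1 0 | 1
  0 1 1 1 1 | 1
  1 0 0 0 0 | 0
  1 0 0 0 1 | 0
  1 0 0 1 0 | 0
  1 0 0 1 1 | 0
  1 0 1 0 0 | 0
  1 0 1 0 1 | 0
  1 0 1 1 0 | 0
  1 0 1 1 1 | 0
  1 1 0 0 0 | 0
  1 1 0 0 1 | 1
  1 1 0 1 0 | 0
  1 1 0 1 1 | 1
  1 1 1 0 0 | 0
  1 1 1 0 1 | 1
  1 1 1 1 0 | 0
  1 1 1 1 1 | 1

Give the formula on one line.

  ~a = 11111111111111110000000000000000
  (~a | b) = 11111111111111110000000011111111
  ~e = 10101010101010101010101010101010
  ((~a | b) | ~e) = 11111111111111111010101011111111
  (a & e) = 00000000000000000101010101010101
  (((~a | b) | ~e) & (a & e)) = 00000000000000000000000001010101
  (d & ~a) = 00110011001100110000000000000000
  ((d & ~a) & c) = 00000011000000110000000000000000
  ((((~a | b) | ~e) & (a & e)) | ((d & ~a) & c)) = 00000011000000110000000001010101

((((~a | b) | ~e) & (a & e)) | ((d & ~a) & c))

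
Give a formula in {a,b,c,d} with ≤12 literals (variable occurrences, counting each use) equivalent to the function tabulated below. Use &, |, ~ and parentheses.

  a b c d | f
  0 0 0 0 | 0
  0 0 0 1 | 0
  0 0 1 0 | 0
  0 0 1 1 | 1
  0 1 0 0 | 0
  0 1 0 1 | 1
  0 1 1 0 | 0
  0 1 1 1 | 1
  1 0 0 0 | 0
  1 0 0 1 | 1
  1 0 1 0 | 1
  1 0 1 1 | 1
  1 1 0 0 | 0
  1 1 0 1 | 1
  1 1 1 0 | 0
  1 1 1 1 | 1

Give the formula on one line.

((((c & ~b) & a) | d) & ((c | (~a & (b | ~d))) | a))

  ~b = 1111000011110000
  (c & ~b) = 0011000000110000
  ((c & ~b) & a) = 0000000000110000
  (((c & ~b) & a) | d) = 0101010101110101
  ~a = 1111111100000000
  ~d = 1010101010101010
  (b | ~d) = 1010111110101111
  (~a & (b | ~d)) = 1010111100000000
  (c | (~a & (b | ~d))) = 1011111100110011
  ((c | (~a & (b | ~d))) | a) = 1011111111111111
  ((((c & ~b) & a) | d) & ((c | (~a & (b | ~d))) | a)) = 0001010101110101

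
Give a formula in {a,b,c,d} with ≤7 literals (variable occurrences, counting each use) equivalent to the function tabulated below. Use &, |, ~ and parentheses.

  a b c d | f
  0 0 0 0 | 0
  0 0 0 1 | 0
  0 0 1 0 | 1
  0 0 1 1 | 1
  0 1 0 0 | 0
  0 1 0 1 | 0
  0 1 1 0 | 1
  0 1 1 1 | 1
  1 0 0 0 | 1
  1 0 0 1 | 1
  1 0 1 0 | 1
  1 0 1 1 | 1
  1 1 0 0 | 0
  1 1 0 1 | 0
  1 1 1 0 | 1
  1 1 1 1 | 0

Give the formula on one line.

  (a | c) = 0011001111111111
  ~b = 1111000011110000
  ~a = 1111111100000000
  (~b | ~a) = 1111111111110000
  ((a | c) & (~b | ~a)) = 0011001111110000
  ~d = 1010101010101010
  (~d & a) = 0000000010101010
  (c & (~d & a)) = 0000000000100010
  (((a | c) & (~b | ~a)) | (c & (~d & a))) = 0011001111110010

(((a | c) & (~b | ~a)) | (c & (~d & a)))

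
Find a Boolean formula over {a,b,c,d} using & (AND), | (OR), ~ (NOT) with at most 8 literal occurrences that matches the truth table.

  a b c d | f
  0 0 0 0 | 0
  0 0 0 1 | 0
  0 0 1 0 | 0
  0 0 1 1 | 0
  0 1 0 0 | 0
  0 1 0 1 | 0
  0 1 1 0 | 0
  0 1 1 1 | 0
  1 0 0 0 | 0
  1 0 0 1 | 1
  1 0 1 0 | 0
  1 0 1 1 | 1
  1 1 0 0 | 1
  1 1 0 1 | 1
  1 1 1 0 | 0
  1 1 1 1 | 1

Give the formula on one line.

  (c | b) = 0011111100111111
  (d | (c | b)) = 0111111101111111
  ((d | (c | b)) & a) = 0000000001111111
  ~c = 1100110011001100
  (~c & a) = 0000000011001100
  (d | (~c & a)) = 0101010111011101
  (((d | (c | b)) & a) & (d | (~c & a))) = 0000000001011101

(((d | (c | b)) & a) & (d | (~c & a)))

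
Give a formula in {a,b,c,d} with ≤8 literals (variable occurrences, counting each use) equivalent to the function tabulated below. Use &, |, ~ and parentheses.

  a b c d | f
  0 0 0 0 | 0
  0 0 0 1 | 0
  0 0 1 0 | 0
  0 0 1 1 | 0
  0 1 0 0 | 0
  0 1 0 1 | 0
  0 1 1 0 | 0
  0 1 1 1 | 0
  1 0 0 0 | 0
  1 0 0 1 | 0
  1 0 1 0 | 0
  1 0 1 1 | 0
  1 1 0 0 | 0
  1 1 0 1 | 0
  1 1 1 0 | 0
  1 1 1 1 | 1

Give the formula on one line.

  (b & a) = 0000000000001111
  ((b & a) & d) = 0000000000000101
  ~d = 1010101010101010
  (a & ~d) = 0000000010101010
  ((a & ~d) | c) = 0011001110111011
  (((a & ~d) | c) | ~d) = 1011101110111011
  (((b & a) & d) & (((a & ~d) | c) | ~d)) = 0000000000000001

(((b & a) & d) & (((a & ~d) | c) | ~d))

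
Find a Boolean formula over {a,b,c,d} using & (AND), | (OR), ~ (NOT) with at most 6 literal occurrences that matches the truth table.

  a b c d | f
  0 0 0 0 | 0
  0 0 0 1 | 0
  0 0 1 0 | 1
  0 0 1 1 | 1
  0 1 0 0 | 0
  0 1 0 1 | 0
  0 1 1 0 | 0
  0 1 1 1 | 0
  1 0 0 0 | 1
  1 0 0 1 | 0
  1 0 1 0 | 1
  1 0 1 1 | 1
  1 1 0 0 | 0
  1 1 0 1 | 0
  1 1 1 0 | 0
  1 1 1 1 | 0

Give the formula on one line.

  ~d = 1010101010101010
  (~d & a) = 0000000010101010
  (b | (~d & a)) = 0000111110101111
  (c | (b | (~d & a))) = 0011111110111111
  ~b = 1111000011110000
  ((c | (b | (~d & a))) & ~b) = 0011000010110000

((c | (b | (~d & a))) & ~b)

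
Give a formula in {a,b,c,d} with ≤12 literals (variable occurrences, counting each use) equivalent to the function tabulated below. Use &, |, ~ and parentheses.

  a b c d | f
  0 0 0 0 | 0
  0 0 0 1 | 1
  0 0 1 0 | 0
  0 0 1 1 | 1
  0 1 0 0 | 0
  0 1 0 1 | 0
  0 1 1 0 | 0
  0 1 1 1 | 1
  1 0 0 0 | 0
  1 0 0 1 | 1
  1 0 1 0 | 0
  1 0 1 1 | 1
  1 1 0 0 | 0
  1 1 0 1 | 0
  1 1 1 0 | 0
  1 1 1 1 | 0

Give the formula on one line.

  ~a = 1111111100000000
  (d & ~a) = 0101010100000000
  ~c = 1100110011001100
  ~b = 1111000011110000
  (~c | ~b) = 1111110011111100
  ((d & ~a) | (~c | ~b)) = 1111110111111100
  (~c | d) = 1101110111011101
  (((d & ~a) | (~c | ~b)) & (~c | d)) = 1101110111011100
  (c | ~b) = 1111001111110011
  ((c | ~b) & d) = 0101000101010001
  ((((d & ~a) | (~c | ~b)) & (~c | d)) & ((c | ~b) & d)) = 0101000101010000

((((d & ~a) | (~c | ~b)) & (~c | d)) & ((c | ~b) & d))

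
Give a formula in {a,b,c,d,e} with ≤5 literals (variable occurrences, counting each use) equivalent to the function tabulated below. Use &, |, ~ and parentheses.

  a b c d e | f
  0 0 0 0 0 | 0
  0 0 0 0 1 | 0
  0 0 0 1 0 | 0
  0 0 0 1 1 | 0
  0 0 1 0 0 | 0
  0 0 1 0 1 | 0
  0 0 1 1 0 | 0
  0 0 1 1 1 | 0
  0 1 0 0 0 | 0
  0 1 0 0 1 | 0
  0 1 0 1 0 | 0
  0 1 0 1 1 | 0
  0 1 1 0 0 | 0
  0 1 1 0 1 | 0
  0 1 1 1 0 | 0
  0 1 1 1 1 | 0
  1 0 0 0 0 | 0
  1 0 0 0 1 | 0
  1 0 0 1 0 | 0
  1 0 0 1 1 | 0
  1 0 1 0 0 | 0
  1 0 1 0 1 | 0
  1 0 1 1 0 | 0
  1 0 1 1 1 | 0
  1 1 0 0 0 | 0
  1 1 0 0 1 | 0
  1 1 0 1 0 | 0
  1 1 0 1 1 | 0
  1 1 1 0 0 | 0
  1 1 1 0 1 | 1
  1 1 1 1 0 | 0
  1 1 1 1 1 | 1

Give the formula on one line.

  (e & a) = 00000000000000000101010101010101
  ((e & a) & c) = 00000000000000000000010100000101
  (((e & a) & c) & b) = 00000000000000000000000000000101

(((e & a) & c) & b)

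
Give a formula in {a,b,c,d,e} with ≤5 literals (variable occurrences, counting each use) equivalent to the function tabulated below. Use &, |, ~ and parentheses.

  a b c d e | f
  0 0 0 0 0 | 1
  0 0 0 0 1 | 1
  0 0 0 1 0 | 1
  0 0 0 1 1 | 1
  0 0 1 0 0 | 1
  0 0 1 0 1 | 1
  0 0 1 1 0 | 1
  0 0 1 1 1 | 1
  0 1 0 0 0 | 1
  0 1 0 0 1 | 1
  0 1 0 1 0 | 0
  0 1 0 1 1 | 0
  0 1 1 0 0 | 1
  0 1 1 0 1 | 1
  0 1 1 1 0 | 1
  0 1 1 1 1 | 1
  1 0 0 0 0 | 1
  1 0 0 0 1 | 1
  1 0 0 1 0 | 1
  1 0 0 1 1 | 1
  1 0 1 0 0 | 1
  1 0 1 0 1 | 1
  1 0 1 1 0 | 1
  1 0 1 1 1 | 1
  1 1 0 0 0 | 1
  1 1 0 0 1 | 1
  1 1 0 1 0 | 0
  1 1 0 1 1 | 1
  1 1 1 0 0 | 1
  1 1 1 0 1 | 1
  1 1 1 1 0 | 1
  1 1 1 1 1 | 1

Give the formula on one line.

((e & a) | (~b | (~d | c)))

  (e & a) = 00000000000000000101010101010101
  ~b = 11111111000000001111111100000000
  ~d = 11001100110011001100110011001100
  (~d | c) = 11001111110011111100111111001111
  (~b | (~d | c)) = 11111111110011111111111111001111
  ((e & a) | (~b | (~d | c))) = 11111111110011111111111111011111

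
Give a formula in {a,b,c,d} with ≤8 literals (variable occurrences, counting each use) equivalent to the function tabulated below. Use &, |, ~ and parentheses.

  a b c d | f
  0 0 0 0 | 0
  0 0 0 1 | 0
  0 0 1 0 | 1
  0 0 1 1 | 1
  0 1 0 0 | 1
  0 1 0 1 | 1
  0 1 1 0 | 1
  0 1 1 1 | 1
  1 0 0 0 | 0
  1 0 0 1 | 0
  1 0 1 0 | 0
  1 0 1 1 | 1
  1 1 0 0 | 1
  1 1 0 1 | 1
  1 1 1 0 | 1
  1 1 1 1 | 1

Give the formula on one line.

((c | b) & (d | (~a | (a & b))))

  (c | b) = 0011111100111111
  ~a = 1111111100000000
  (a & b) = 0000000000001111
  (~a | (a & b)) = 1111111100001111
  (d | (~a | (a & b))) = 1111111101011111
  ((c | b) & (d | (~a | (a & b)))) = 0011111100011111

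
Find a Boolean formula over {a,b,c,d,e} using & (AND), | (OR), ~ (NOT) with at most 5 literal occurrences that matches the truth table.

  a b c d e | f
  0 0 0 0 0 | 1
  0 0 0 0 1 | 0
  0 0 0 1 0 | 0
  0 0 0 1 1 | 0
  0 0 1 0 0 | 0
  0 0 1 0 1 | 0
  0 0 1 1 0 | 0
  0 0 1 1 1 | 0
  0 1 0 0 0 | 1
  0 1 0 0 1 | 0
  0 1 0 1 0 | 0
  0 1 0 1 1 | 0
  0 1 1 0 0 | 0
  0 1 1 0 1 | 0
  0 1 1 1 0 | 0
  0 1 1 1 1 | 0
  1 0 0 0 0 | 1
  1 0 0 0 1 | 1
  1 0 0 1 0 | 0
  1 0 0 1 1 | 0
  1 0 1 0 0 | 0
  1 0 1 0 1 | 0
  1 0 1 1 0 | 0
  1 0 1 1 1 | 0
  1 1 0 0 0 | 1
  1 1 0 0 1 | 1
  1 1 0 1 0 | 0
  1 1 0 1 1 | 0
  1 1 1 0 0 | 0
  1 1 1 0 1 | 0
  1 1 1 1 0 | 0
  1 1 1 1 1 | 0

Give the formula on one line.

(((~e | a) & ~d) & (~c | d))

  ~e = 10101010101010101010101010101010
  (~e | a) = 10101010101010101111111111111111
  ~d = 11001100110011001100110011001100
  ((~e | a) & ~d) = 10001000100010001100110011001100
  ~c = 11110000111100001111000011110000
  (~c | d) = 11110011111100111111001111110011
  (((~e | a) & ~d) & (~c | d)) = 10000000100000001100000011000000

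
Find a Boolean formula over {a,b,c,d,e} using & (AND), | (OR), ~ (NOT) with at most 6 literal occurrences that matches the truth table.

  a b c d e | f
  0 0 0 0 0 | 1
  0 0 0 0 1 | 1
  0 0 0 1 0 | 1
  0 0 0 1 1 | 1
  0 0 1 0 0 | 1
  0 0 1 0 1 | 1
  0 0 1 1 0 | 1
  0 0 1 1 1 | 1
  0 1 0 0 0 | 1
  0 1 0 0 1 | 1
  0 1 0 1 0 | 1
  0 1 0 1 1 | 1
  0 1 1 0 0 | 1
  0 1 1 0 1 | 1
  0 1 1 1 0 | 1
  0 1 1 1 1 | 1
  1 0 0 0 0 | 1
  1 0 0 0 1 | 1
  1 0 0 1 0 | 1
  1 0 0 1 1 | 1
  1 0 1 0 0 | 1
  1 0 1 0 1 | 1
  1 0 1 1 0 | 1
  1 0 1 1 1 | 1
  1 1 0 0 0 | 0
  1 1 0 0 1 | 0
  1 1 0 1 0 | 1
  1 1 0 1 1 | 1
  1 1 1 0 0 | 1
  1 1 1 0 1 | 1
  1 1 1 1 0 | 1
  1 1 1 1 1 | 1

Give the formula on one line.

(((~b | c) & a) | (d | ~a))

  ~b = 11111111000000001111111100000000
  (~b | c) = 11111111000011111111111100001111
  ((~b | c) & a) = 00000000000000001111111100001111
  ~a = 11111111111111110000000000000000
  (d | ~a) = 11111111111111110011001100110011
  (((~b | c) & a) | (d | ~a)) = 11111111111111111111111100111111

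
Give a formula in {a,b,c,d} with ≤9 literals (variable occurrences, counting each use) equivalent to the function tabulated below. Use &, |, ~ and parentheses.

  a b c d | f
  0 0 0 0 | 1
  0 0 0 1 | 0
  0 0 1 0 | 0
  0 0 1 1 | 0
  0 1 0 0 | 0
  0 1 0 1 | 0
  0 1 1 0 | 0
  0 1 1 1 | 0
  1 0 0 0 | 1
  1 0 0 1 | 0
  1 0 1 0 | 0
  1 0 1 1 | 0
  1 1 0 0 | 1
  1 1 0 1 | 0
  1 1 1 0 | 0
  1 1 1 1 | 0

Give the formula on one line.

((~c & (~b | a)) & ((c & (~d | a)) | ~d))

  ~c = 1100110011001100
  ~b = 1111000011110000
  (~b | a) = 1111000011111111
  (~c & (~b | a)) = 1100000011001100
  ~d = 1010101010101010
  (~d | a) = 1010101011111111
  (c & (~d | a)) = 0010001000110011
  ((c & (~d | a)) | ~d) = 1010101010111011
  ((~c & (~b | a)) & ((c & (~d | a)) | ~d)) = 1000000010001000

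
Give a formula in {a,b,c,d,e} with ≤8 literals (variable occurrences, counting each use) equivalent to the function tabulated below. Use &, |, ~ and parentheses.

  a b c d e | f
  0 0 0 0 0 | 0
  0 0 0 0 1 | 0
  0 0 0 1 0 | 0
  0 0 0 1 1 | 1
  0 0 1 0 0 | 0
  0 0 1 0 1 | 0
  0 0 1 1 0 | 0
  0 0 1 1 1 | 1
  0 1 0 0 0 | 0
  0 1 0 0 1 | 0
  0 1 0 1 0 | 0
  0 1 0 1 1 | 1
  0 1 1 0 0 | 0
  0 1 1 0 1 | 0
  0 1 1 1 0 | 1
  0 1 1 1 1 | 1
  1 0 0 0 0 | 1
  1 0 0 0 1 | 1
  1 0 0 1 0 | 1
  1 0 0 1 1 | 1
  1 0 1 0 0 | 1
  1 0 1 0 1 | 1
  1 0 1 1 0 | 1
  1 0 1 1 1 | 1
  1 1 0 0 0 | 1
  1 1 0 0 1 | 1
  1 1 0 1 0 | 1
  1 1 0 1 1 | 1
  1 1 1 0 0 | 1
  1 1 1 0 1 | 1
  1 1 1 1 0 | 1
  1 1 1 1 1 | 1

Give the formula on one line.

((((c & b) | (~d & ~b)) | (a | e)) & (d | a))

  (c & b) = 00000000000011110000000000001111
  ~d = 11001100110011001100110011001100
  ~b = 11111111000000001111111100000000
  (~d & ~b) = 11001100000000001100110000000000
  ((c & b) | (~d & ~b)) = 11001100000011111100110000001111
  (a | e) = 01010101010101011111111111111111
  (((c & b) | (~d & ~b)) | (a | e)) = 11011101010111111111111111111111
  (d | a) = 00110011001100111111111111111111
  ((((c & b) | (~d & ~b)) | (a | e)) & (d | a)) = 00010001000100111111111111111111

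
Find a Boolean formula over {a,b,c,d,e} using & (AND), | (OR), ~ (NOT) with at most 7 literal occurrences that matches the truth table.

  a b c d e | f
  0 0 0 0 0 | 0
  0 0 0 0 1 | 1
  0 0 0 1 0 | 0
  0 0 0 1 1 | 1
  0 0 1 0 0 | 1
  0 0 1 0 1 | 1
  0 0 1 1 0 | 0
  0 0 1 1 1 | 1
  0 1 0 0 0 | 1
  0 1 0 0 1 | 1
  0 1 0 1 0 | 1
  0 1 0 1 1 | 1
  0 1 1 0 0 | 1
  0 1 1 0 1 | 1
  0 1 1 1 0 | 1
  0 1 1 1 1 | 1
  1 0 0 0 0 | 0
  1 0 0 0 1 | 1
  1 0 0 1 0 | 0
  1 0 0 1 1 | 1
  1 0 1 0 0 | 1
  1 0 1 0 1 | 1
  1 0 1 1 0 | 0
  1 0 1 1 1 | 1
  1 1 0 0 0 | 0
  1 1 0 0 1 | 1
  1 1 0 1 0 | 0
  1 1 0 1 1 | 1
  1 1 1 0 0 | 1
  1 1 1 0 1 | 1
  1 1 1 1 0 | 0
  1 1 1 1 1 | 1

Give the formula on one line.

((~a & b) | ((c & ~d) | e))

  ~a = 11111111111111110000000000000000
  (~a & b) = 00000000111111110000000000000000
  ~d = 11001100110011001100110011001100
  (c & ~d) = 00001100000011000000110000001100
  ((c & ~d) | e) = 01011101010111010101110101011101
  ((~a & b) | ((c & ~d) | e)) = 01011101111111110101110101011101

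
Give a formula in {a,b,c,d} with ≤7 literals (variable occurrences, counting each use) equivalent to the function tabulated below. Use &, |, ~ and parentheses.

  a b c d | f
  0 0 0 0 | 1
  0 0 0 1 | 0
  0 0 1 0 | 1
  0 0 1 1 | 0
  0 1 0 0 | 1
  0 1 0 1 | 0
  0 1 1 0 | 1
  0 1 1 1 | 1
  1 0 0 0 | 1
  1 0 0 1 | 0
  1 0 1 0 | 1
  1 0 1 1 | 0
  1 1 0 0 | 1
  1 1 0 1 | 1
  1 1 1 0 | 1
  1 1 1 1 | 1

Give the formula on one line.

(~d | (b & (c | a)))

  ~d = 1010101010101010
  (c | a) = 0011001111111111
  (b & (c | a)) = 0000001100001111
  (~d | (b & (c | a))) = 1010101110101111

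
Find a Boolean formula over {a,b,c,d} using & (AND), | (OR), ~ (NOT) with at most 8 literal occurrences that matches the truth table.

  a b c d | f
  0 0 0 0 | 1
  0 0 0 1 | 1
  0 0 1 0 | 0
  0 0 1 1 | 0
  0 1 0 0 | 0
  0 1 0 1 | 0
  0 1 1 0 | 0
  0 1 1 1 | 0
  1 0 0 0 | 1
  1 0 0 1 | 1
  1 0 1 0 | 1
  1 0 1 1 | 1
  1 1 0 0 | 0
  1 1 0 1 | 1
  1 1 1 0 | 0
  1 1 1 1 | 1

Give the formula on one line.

  ~b = 1111000011110000
  ~c = 1100110011001100
  (b | ~c) = 1100111111001111
  ((b | ~c) | a) = 1100111111111111
  (~b & ((b | ~c) | a)) = 1100000011110000
  ~a = 1111111100000000
  (~a | d) = 1111111101010101
  (a & (~a | d)) = 0000000001010101
  ((~b & ((b | ~c) | a)) | (a & (~a | d))) = 1100000011110101

((~b & ((b | ~c) | a)) | (a & (~a | d)))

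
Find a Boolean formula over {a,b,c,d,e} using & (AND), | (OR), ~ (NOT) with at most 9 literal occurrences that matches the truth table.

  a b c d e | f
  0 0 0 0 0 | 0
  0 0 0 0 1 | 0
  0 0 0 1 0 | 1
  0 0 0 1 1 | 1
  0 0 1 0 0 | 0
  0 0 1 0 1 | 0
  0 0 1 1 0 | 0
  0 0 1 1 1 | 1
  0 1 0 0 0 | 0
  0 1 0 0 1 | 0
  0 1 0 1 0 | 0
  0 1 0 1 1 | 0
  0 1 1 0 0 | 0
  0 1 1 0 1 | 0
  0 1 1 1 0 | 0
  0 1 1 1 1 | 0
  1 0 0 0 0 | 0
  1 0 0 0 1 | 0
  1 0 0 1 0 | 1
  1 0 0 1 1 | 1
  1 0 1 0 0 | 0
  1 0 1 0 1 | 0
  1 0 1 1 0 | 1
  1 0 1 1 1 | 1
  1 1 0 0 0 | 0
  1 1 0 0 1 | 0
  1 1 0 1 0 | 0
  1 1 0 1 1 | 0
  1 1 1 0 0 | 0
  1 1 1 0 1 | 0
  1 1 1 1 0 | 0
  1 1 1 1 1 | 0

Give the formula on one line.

  (d & a) = 00000000000000000011001100110011
  (b | d) = 00110011111111110011001111111111
  ~c = 11110000111100001111000011110000
  (~c | e) = 11110101111101011111010111110101
  ((b | d) & (~c | e)) = 00110001111101010011000111110101
  ((d & a) | ((b | d) & (~c | e))) = 00110001111101010011001111110111
  ~b = 11111111000000001111111100000000
  (((d & a) | ((b | d) & (~c | e))) & ~b) = 00110001000000000011001100000000

(((d & a) | ((b | d) & (~c | e))) & ~b)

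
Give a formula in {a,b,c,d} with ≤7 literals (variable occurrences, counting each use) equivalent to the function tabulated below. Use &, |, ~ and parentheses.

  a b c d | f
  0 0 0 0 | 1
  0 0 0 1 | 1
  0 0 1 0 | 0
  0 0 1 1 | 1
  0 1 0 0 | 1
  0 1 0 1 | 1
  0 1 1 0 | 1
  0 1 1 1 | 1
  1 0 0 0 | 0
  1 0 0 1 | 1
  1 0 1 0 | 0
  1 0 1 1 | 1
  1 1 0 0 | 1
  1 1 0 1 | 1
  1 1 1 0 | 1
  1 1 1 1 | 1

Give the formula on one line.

  ~a = 1111111100000000
  (c | ~a) = 1111111100110011
  ~c = 1100110011001100
  (~c | b) = 1100111111001111
  ((c | ~a) & (~c | b)) = 1100111100000011
  (d | ((c | ~a) & (~c | b))) = 1101111101010111
  ((d | ((c | ~a) & (~c | b))) | b) = 1101111101011111

((d | ((c | ~a) & (~c | b))) | b)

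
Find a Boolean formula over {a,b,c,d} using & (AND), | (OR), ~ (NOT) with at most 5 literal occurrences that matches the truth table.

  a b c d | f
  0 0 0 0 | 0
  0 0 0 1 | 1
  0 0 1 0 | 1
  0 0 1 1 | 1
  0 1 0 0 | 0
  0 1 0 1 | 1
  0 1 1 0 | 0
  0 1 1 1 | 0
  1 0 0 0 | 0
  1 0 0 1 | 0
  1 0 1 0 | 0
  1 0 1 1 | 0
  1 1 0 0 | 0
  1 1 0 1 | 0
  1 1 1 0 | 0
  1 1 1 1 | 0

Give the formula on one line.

((~a & (d | c)) & (~c | ~b))

  ~a = 1111111100000000
  (d | c) = 0111011101110111
  (~a & (d | c)) = 0111011100000000
  ~c = 1100110011001100
  ~b = 1111000011110000
  (~c | ~b) = 1111110011111100
  ((~a & (d | c)) & (~c | ~b)) = 0111010000000000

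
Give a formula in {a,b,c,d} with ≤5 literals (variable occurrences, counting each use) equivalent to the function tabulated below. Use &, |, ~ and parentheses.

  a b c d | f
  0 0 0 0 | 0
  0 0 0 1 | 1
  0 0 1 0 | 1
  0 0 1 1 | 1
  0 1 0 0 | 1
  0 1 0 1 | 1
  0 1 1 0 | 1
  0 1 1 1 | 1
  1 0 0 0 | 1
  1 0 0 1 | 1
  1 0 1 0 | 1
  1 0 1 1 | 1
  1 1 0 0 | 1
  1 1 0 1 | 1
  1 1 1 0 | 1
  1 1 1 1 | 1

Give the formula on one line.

  (d | b) = 0101111101011111
  ~c = 1100110011001100
  ((d | b) & ~c) = 0100110001001100
  (c | ((d | b) & ~c)) = 0111111101111111
  (a | (c | ((d | b) & ~c))) = 0111111111111111

(a | (c | ((d | b) & ~c)))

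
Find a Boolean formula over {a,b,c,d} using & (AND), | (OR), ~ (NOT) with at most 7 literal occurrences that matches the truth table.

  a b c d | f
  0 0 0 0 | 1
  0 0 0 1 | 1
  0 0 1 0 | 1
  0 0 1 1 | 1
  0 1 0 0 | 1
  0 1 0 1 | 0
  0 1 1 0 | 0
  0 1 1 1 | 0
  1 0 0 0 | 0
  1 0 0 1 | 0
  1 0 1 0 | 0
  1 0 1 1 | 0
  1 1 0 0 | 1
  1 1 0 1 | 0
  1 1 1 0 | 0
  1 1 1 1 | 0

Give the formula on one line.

((~a & ~b) | ((~c & ~d) & b))

  ~a = 1111111100000000
  ~b = 1111000011110000
  (~a & ~b) = 1111000000000000
  ~c = 1100110011001100
  ~d = 1010101010101010
  (~c & ~d) = 1000100010001000
  ((~c & ~d) & b) = 0000100000001000
  ((~a & ~b) | ((~c & ~d) & b)) = 1111100000001000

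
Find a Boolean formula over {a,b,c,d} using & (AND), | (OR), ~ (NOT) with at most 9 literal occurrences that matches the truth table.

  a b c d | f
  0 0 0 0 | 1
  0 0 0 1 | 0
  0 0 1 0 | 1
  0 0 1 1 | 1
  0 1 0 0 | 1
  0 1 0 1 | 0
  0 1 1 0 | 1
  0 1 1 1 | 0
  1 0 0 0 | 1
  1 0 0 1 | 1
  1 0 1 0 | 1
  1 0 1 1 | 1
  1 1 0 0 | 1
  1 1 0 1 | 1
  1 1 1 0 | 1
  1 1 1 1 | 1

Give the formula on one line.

((a | (~b & c)) | ((~d | a) & ~a))

  ~b = 1111000011110000
  (~b & c) = 0011000000110000
  (a | (~b & c)) = 0011000011111111
  ~d = 1010101010101010
  (~d | a) = 1010101011111111
  ~a = 1111111100000000
  ((~d | a) & ~a) = 1010101000000000
  ((a | (~b & c)) | ((~d | a) & ~a)) = 1011101011111111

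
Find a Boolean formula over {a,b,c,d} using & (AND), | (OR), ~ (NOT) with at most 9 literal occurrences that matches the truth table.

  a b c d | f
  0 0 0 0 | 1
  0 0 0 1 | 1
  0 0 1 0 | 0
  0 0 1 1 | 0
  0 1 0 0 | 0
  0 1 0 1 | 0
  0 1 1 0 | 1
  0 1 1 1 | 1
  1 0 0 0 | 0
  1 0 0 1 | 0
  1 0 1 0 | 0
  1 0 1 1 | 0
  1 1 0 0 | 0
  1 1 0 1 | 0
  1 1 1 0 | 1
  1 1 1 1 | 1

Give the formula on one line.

  (c & b) = 0000001100000011
  ~b = 1111000011110000
  ~c = 1100110011001100
  (~b & ~c) = 1100000011000000
  ~a = 1111111100000000
  (c | ~a) = 1111111100110011
  ((~b & ~c) & (c | ~a)) = 1100000000000000
  ((c & b) | ((~b & ~c) & (c | ~a))) = 1100001100000011

((c & b) | ((~b & ~c) & (c | ~a)))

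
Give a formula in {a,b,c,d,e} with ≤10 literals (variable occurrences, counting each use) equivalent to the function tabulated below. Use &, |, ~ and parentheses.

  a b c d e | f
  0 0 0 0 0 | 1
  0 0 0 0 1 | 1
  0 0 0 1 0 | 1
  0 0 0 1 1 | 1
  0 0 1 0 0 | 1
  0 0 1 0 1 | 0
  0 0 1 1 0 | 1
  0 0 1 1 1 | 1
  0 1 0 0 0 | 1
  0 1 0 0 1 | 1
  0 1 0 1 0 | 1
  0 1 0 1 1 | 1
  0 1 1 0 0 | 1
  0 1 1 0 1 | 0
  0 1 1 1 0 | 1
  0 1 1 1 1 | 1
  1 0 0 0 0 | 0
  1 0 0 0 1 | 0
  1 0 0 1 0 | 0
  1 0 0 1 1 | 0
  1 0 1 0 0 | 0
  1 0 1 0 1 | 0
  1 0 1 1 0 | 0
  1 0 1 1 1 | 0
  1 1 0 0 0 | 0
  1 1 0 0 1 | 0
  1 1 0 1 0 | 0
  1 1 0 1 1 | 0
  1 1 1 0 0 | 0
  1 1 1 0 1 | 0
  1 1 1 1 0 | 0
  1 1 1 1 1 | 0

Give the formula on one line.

((~c | (((e & ~b) | c) & (d | (c & ~e)))) & ~a)

  ~c = 11110000111100001111000011110000
  ~b = 11111111000000001111111100000000
  (e & ~b) = 01010101000000000101010100000000
  ((e & ~b) | c) = 01011111000011110101111100001111
  ~e = 10101010101010101010101010101010
  (c & ~e) = 00001010000010100000101000001010
  (d | (c & ~e)) = 00111011001110110011101100111011
  (((e & ~b) | c) & (d | (c & ~e))) = 00011011000010110001101100001011
  (~c | (((e & ~b) | c) & (d | (c & ~e)))) = 11111011111110111111101111111011
  ~a = 11111111111111110000000000000000
  ((~c | (((e & ~b) | c) & (d | (c & ~e)))) & ~a) = 11111011111110110000000000000000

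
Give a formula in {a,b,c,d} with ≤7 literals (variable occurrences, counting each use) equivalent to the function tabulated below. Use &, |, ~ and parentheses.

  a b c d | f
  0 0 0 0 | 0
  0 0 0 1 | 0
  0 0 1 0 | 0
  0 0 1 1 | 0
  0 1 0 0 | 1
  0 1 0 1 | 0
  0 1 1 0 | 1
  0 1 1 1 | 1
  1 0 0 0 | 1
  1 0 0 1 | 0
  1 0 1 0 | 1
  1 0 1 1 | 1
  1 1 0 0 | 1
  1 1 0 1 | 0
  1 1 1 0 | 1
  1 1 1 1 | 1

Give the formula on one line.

(((c & d) | ~d) & (a | b))

  (c & d) = 0001000100010001
  ~d = 1010101010101010
  ((c & d) | ~d) = 1011101110111011
  (a | b) = 0000111111111111
  (((c & d) | ~d) & (a | b)) = 0000101110111011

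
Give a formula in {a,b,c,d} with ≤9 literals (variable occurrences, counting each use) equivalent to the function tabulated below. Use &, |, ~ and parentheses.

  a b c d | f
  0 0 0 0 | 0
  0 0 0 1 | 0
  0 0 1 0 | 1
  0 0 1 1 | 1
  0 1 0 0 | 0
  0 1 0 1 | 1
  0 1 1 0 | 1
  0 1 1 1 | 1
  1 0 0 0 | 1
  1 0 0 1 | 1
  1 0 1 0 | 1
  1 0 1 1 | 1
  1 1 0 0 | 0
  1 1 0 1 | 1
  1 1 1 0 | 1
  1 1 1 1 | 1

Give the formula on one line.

  ~b = 1111000011110000
  (c | ~b) = 1111001111110011
  (a & (c | ~b)) = 0000000011110011
  ~a = 1111111100000000
  (a | c) = 0011001111111111
  (~a & (a | c)) = 0011001100000000
  ((a & (c | ~b)) | (~a & (a | c))) = 0011001111110011
  (c | d) = 0111011101110111
  ((c | d) & b) = 0000011100000111
  (((a & (c | ~b)) | (~a & (a | c))) | ((c | d) & b)) = 0011011111110111

(((a & (c | ~b)) | (~a & (a | c))) | ((c | d) & b))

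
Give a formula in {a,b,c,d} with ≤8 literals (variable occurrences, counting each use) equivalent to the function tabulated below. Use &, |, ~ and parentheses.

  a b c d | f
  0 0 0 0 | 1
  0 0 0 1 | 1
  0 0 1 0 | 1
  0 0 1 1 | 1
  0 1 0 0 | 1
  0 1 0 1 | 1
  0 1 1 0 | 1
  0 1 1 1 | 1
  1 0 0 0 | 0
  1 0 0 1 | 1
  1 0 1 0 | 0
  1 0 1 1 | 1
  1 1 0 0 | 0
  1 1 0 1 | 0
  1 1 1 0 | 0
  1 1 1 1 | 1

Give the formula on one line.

(((d & (~d | ~b)) | ~a) | ((~b | c) & d))

  ~d = 1010101010101010
  ~b = 1111000011110000
  (~d | ~b) = 1111101011111010
  (d & (~d | ~b)) = 0101000001010000
  ~a = 1111111100000000
  ((d & (~d | ~b)) | ~a) = 1111111101010000
  (~b | c) = 1111001111110011
  ((~b | c) & d) = 0101000101010001
  (((d & (~d | ~b)) | ~a) | ((~b | c) & d)) = 1111111101010001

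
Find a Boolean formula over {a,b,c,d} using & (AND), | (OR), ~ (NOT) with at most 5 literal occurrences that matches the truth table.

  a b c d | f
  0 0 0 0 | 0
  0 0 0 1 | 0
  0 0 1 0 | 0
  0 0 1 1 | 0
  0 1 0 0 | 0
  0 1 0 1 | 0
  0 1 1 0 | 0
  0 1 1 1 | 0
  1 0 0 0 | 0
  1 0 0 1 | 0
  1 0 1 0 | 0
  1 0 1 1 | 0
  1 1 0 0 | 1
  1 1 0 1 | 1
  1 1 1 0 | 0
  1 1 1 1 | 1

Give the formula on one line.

((a & (~c | d)) & b)

  ~c = 1100110011001100
  (~c | d) = 1101110111011101
  (a & (~c | d)) = 0000000011011101
  ((a & (~c | d)) & b) = 0000000000001101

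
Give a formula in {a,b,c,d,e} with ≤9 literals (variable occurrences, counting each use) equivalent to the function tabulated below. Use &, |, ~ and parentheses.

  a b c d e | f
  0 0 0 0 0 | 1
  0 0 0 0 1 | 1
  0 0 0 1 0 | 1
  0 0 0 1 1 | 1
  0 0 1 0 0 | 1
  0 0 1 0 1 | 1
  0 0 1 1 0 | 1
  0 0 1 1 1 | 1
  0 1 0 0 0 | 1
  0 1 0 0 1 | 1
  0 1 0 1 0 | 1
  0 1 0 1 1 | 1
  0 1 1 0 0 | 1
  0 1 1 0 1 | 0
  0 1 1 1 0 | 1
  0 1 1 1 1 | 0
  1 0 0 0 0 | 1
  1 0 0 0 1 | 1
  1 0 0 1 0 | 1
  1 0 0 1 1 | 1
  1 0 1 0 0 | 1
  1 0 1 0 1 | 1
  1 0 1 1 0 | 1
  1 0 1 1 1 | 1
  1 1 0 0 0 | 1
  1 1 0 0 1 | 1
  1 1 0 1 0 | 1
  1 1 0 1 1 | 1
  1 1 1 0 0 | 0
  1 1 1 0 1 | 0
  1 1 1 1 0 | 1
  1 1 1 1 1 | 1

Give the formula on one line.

((((b | e) & (a & d)) | (~e & ~a)) | (~c | ~b))

  (b | e) = 01010101111111110101010111111111
  (a & d) = 00000000000000000011001100110011
  ((b | e) & (a & d)) = 00000000000000000001000100110011
  ~e = 10101010101010101010101010101010
  ~a = 11111111111111110000000000000000
  (~e & ~a) = 10101010101010100000000000000000
  (((b | e) & (a & d)) | (~e & ~a)) = 10101010101010100001000100110011
  ~c = 11110000111100001111000011110000
  ~b = 11111111000000001111111100000000
  (~c | ~b) = 11111111111100001111111111110000
  ((((b | e) & (a & d)) | (~e & ~a)) | (~c | ~b)) = 11111111111110101111111111110011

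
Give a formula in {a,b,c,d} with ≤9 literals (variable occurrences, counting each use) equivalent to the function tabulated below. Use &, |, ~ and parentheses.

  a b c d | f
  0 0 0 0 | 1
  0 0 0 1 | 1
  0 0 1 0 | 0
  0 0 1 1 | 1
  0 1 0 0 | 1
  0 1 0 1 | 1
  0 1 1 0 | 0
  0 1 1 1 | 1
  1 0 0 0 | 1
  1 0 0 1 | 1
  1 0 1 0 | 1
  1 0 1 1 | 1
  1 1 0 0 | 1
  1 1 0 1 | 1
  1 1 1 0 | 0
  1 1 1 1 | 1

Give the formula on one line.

  ~c = 1100110011001100
  ~b = 1111000011110000
  (~b | d) = 1111010111110101
  (~c | (~b | d)) = 1111110111111101
  (a & (~c | (~b | d))) = 0000000011111101
  ~d = 1010101010101010
  (~d & ~c) = 1000100010001000
  (d | (~d & ~c)) = 1101110111011101
  ((a & (~c | (~b | d))) | (d | (~d & ~c))) = 1101110111111101

((a & (~c | (~b | d))) | (d | (~d & ~c)))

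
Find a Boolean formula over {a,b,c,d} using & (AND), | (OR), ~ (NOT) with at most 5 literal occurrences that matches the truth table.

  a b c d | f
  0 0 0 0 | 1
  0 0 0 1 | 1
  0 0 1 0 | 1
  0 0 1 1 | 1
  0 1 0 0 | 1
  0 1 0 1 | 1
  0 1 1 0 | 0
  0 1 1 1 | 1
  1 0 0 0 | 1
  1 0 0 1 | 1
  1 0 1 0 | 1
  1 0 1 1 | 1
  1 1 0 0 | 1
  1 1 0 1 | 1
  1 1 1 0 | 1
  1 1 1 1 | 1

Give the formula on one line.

(~b | ((b & (d | ~c)) | a))

  ~b = 1111000011110000
  ~c = 1100110011001100
  (d | ~c) = 1101110111011101
  (b & (d | ~c)) = 0000110100001101
  ((b & (d | ~c)) | a) = 0000110111111111
  (~b | ((b & (d | ~c)) | a)) = 1111110111111111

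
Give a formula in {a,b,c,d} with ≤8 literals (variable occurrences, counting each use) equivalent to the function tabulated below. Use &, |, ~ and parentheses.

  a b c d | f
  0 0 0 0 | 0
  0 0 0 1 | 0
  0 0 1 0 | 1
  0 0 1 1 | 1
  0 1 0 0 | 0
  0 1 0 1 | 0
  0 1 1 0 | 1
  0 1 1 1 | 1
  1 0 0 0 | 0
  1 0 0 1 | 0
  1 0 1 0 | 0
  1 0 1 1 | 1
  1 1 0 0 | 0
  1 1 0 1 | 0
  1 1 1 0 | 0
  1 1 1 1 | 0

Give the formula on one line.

(c & ((~b & (a & d)) | ~a))

  ~b = 1111000011110000
  (a & d) = 0000000001010101
  (~b & (a & d)) = 0000000001010000
  ~a = 1111111100000000
  ((~b & (a & d)) | ~a) = 1111111101010000
  (c & ((~b & (a & d)) | ~a)) = 0011001100010000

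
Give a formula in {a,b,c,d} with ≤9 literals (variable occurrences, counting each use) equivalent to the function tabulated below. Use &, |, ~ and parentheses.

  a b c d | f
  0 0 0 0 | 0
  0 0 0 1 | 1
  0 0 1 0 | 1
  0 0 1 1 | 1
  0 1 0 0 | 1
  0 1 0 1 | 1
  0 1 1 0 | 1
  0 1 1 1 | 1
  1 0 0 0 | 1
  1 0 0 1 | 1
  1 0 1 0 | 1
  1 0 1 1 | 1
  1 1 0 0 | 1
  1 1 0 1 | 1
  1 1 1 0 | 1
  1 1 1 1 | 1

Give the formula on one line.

((~a & ((b | d) & (~c | a))) | ((c | a) | d))

  ~a = 1111111100000000
  (b | d) = 0101111101011111
  ~c = 1100110011001100
  (~c | a) = 1100110011111111
  ((b | d) & (~c | a)) = 0100110001011111
  (~a & ((b | d) & (~c | a))) = 0100110000000000
  (c | a) = 0011001111111111
  ((c | a) | d) = 0111011111111111
  ((~a & ((b | d) & (~c | a))) | ((c | a) | d)) = 0111111111111111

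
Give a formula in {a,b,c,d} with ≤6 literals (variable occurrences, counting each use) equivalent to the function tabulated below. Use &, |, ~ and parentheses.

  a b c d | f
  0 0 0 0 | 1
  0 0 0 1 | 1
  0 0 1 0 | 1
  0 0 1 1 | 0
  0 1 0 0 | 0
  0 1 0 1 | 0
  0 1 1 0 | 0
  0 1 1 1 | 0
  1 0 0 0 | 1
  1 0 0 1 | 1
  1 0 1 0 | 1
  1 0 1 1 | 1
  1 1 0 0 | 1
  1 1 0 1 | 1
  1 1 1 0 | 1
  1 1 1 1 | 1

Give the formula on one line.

((~b & (~c | ~d)) | a)

  ~b = 1111000011110000
  ~c = 1100110011001100
  ~d = 1010101010101010
  (~c | ~d) = 1110111011101110
  (~b & (~c | ~d)) = 1110000011100000
  ((~b & (~c | ~d)) | a) = 1110000011111111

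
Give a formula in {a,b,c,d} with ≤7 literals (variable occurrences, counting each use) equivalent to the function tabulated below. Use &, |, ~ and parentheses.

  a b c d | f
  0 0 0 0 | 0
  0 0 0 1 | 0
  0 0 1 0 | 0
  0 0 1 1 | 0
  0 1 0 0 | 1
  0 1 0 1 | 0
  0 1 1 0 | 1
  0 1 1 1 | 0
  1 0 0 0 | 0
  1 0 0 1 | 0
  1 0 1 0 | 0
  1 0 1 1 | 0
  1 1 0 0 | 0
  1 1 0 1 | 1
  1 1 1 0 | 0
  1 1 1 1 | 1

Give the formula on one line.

(((d | ~a) & b) & ((a | ~b) | ~d))

  ~a = 1111111100000000
  (d | ~a) = 1111111101010101
  ((d | ~a) & b) = 0000111100000101
  ~b = 1111000011110000
  (a | ~b) = 1111000011111111
  ~d = 1010101010101010
  ((a | ~b) | ~d) = 1111101011111111
  (((d | ~a) & b) & ((a | ~b) | ~d)) = 0000101000000101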